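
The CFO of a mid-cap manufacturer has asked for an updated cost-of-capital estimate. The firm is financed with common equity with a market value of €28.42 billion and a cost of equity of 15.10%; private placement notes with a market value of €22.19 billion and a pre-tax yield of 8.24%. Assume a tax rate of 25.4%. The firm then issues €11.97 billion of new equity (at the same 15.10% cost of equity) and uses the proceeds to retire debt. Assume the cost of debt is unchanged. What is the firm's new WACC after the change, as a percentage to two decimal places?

After the change:
Total capital V = 40.39 + 10.22 = 50.61.
Equity: weight = 40.39/50.61 = 0.7981; cost = 15.1%.
Private placement notes: weight = 10.22/50.61 = 0.2019; after-tax cost = 8.24% × (1 − 25.4%) = 6.1470%.
WACC = 0.7981 × 15.1000% + 0.2019 × 6.1470% = 13.2921%.

13.29%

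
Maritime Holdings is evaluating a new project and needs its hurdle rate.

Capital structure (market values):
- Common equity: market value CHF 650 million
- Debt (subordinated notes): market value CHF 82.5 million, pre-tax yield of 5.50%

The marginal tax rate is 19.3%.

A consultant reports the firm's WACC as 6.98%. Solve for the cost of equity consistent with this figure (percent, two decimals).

Total capital V = 650 + 82.5 = 732.5.
Equity weight = 650/732.5 = 0.8874.
Subordinated notes weight = 82.5/732.5 = 0.1126.
Debt contribution = 0.1126 × 5.5% × (1 − 19.3%) = 0.4999%.
Required equity contribution = 6.98% − 0.4999% = 6.4801%.
Re = 6.4801% / 0.8874 = 7.3026%.

7.30%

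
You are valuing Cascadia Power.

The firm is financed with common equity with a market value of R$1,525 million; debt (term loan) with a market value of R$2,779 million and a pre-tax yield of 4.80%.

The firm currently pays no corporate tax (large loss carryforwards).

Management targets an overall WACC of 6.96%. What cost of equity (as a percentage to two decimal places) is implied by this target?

10.90%

Total capital V = 1525 + 2779 = 4304.
Equity weight = 1525/4304 = 0.3543.
Term loan weight = 2779/4304 = 0.6457.
Debt contribution = 0.6457 × 4.8% × (1 − 0%) = 3.0993%.
Required equity contribution = 6.96% − 3.0993% = 3.8607%.
Re = 3.8607% / 0.3543 = 10.8962%.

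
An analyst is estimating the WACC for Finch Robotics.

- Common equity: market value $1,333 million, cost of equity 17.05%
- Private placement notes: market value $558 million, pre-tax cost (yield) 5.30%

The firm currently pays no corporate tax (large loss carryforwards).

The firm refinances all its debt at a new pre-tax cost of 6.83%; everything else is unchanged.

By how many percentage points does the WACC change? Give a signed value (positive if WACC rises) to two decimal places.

+0.45 pp

Current WACC:
Total capital V = 1333 + 558 = 1891.
Equity: weight = 1333/1891 = 0.7049; cost = 17.05%.
Private placement notes: weight = 558/1891 = 0.2951; after-tax cost = 5.3% × (1 − 0%) = 5.3000%.
WACC = 0.7049 × 17.0500% + 0.2951 × 5.3000% = 13.5828%.
After the change:
Total capital V = 1333 + 558 = 1891.
Equity: weight = 1333/1891 = 0.7049; cost = 17.05%.
Private placement notes: weight = 558/1891 = 0.2951; after-tax cost = 6.83% × (1 − 0%) = 6.8300%.
WACC = 0.7049 × 17.0500% + 0.2951 × 6.8300% = 14.0343%.
Change in WACC = 14.0343% − 13.5828% = 0.4515 pp.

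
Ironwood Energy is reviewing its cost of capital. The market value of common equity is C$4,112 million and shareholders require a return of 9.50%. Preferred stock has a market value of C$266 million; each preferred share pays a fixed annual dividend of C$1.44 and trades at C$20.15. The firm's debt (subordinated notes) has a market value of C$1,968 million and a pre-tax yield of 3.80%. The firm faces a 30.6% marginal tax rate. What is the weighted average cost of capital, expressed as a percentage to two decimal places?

7.27%

Cost of preferred: Rp = 1.44 / 20.15 = 7.1464%.
Total capital V = 4112 + 266 + 1968 = 6346.
Equity: weight = 4112/6346 = 0.6480; cost = 9.5%.
Preferred: weight = 266/6346 = 0.0419; cost = 7.1464%.
Subordinated notes: weight = 1968/6346 = 0.3101; after-tax cost = 3.8% × (1 − 30.6%) = 2.6372%.
WACC = 0.6480 × 9.5000% + 0.0419 × 7.1464% + 0.3101 × 2.6372% = 7.2731%.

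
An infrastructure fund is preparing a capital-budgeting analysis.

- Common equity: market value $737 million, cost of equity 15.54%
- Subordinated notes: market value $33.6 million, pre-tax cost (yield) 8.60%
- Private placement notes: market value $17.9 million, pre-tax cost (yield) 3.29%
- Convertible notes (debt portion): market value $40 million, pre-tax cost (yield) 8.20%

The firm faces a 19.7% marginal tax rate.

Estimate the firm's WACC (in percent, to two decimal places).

Total capital V = 737 + 33.6 + 17.9 + 40 = 828.5.
Equity: weight = 737/828.5 = 0.8896; cost = 15.54%.
Subordinated notes: weight = 33.6/828.5 = 0.0406; after-tax cost = 8.6% × (1 − 19.7%) = 6.9058%.
Private placement notes: weight = 17.9/828.5 = 0.0216; after-tax cost = 3.29% × (1 − 19.7%) = 2.6419%.
Convertible notes (debt portion): weight = 40/828.5 = 0.0483; after-tax cost = 8.2% × (1 − 19.7%) = 6.5846%.
WACC = 0.8896 × 15.5400% + 0.0406 × 6.9058% + 0.0216 × 2.6419% + 0.0483 × 6.5846% = 14.4788%.

14.48%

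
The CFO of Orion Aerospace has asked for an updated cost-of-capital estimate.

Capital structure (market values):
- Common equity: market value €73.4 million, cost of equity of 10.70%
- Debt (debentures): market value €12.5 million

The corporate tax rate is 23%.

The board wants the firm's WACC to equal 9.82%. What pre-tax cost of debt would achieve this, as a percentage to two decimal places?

Total capital V = 73.4 + 12.5 = 85.9.
Equity weight = 73.4/85.9 = 0.8545.
Debentures weight = 12.5/85.9 = 0.1455.
Equity contribution = 0.8545 × 10.7% = 9.1430%.
Remaining for debt = 9.82% − 9.1430% = 0.6770%.
Rd × (1 − 23%) × 0.1455 = 0.6770%  ⇒  Rd = 6.0424%.

6.04%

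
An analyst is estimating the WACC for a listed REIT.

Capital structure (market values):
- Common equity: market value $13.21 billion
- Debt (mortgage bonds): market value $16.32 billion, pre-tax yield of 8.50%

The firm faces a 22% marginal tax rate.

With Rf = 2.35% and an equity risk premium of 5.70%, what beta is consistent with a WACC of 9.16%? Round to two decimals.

1.74

Total capital V = 13.21 + 16.32 = 29.53.
Equity weight = 13.21/29.53 = 0.4473.
Mortgage bonds weight = 16.32/29.53 = 0.5527.
Debt contribution = 0.5527 × 8.5% × (1 − 22%) = 3.6641%.
Required equity contribution = 9.16% − 3.6641% = 5.4959%  ⇒  Re = 12.2856%.
CAPM: 12.2856% = 2.35% + β × 5.7%  ⇒  β = 1.7431.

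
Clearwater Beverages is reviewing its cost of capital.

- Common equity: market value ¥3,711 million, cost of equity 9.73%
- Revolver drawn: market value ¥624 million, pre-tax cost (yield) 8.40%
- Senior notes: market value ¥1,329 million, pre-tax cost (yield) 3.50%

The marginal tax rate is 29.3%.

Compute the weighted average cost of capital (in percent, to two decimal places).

7.61%

Total capital V = 3711 + 624 + 1329 = 5664.
Equity: weight = 3711/5664 = 0.6552; cost = 9.73%.
Revolver drawn: weight = 624/5664 = 0.1102; after-tax cost = 8.4% × (1 − 29.3%) = 5.9388%.
Senior notes: weight = 1329/5664 = 0.2346; after-tax cost = 3.5% × (1 − 29.3%) = 2.4745%.
WACC = 0.6552 × 9.7300% + 0.1102 × 5.9388% + 0.2346 × 2.4745% = 7.6099%.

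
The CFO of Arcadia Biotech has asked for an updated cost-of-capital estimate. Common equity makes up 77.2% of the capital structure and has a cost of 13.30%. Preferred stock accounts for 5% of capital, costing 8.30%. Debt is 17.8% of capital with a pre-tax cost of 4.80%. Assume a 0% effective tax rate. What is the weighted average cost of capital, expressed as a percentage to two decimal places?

After-tax cost of debt = 4.8% × (1 − 0%) = 4.8000%.
WACC = 0.772 × 13.3000% + 0.050 × 8.3000% + 0.178 × 4.8000% = 11.5370%.

11.54%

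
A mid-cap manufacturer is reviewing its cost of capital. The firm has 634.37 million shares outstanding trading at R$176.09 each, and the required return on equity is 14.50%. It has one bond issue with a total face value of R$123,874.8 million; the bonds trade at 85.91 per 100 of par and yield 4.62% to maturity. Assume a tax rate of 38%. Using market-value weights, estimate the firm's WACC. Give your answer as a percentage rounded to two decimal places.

8.82%

Market value of equity E = 176.09 × 634.37m = 111706.2133m. Market value of debt D = 123874.8m × 85.91/100 = 106420.84068m.
Total capital V = 111706.2133 + 106420.84068 = 218127.05398.
Equity: weight = 111706.2133/218127.05398 = 0.5121; cost = 14.5%.
Bonds outstanding: weight = 106420.84068/218127.05398 = 0.4879; after-tax cost = 4.62% × (1 − 38%) = 2.8644%.
WACC = 0.5121 × 14.5000% + 0.4879 × 2.8644% = 8.8232%.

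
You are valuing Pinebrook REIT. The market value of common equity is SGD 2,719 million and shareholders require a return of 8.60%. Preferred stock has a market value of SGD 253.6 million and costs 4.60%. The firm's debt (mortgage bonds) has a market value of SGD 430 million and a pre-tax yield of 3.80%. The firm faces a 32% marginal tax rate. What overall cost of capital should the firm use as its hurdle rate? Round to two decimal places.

Total capital V = 2719 + 253.6 + 430 = 3402.6.
Equity: weight = 2719/3402.6 = 0.7991; cost = 8.6%.
Preferred: weight = 253.6/3402.6 = 0.0745; cost = 4.6%.
Mortgage bonds: weight = 430/3402.6 = 0.1264; after-tax cost = 3.8% × (1 − 32%) = 2.5840%.
WACC = 0.7991 × 8.6000% + 0.0745 × 4.6000% + 0.1264 × 2.5840% = 7.5416%.

7.54%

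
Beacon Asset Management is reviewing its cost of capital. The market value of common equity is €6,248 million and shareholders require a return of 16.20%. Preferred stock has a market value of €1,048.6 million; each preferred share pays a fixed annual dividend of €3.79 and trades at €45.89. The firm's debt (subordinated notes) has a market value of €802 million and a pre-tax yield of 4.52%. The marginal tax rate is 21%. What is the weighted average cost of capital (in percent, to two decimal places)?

Cost of preferred: Rp = 3.79 / 45.89 = 8.2589%.
Total capital V = 6248 + 1048.6 + 802 = 8098.6.
Equity: weight = 6248/8098.6 = 0.7715; cost = 16.2%.
Preferred: weight = 1048.6/8098.6 = 0.1295; cost = 8.2589%.
Subordinated notes: weight = 802/8098.6 = 0.0990; after-tax cost = 4.52% × (1 − 21%) = 3.5708%.
WACC = 0.7715 × 16.2000% + 0.1295 × 8.2589% + 0.0990 × 3.5708% = 13.9211%.

13.92%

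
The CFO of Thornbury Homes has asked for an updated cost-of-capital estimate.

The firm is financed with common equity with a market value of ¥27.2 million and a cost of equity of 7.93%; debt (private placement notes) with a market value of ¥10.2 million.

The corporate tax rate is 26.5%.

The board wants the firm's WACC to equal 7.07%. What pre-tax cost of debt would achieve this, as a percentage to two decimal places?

6.50%

Total capital V = 27.2 + 10.2 = 37.4.
Equity weight = 27.2/37.4 = 0.7273.
Private placement notes weight = 10.2/37.4 = 0.2727.
Equity contribution = 0.7273 × 7.93% = 5.7673%.
Remaining for debt = 7.07% − 5.7673% = 1.3027%.
Rd × (1 − 26.5%) × 0.2727 = 1.3027%  ⇒  Rd = 6.4989%.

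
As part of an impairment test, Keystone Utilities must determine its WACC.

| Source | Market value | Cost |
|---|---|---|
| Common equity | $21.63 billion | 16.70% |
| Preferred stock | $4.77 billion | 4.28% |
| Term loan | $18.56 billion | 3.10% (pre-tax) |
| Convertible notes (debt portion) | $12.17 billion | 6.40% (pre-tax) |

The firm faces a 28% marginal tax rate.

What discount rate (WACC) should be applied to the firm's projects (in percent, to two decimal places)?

Total capital V = 21.63 + 4.77 + 18.56 + 12.17 = 57.13.
Equity: weight = 21.63/57.13 = 0.3786; cost = 16.7%.
Preferred: weight = 4.77/57.13 = 0.0835; cost = 4.28%.
Term loan: weight = 18.56/57.13 = 0.3249; after-tax cost = 3.1% × (1 − 28%) = 2.2320%.
Convertible notes (debt portion): weight = 12.17/57.13 = 0.2130; after-tax cost = 6.4% × (1 − 28%) = 4.6080%.
WACC = 0.3786 × 16.7000% + 0.0835 × 4.2800% + 0.3249 × 2.2320% + 0.2130 × 4.6080% = 8.3869%.

8.39%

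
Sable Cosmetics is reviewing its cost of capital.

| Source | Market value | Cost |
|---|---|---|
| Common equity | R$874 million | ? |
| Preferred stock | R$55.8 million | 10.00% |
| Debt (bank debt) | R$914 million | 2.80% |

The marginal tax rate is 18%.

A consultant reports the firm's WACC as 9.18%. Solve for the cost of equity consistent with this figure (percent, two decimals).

Total capital V = 874 + 55.8 + 914 = 1843.8.
Equity weight = 874/1843.8 = 0.4740.
Preferred weight = 55.8/1843.8 = 0.0303.
Bank debt weight = 914/1843.8 = 0.4957.
Debt contribution = 0.4957 × 2.8% × (1 − 18%) = 1.1382%.
Preferred contribution = 0.0303 × 10% = 0.3026%.
Required equity contribution = 9.18% − 1.4408% = 7.7392%.
Re = 7.7392% / 0.4740 = 16.3267%.

16.33%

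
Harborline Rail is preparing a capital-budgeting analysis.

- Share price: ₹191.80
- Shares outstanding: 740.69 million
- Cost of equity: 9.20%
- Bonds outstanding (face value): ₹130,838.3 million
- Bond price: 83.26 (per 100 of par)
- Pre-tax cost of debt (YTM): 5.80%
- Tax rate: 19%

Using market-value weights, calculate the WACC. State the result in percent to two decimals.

7.25%

Market value of equity E = 191.8 × 740.69m = 142064.342m. Market value of debt D = 130838.3m × 83.26/100 = 108935.96858m.
Total capital V = 142064.342 + 108935.96858 = 251000.31058.
Equity: weight = 142064.342/251000.31058 = 0.5660; cost = 9.2%.
Bonds outstanding: weight = 108935.96858/251000.31058 = 0.4340; after-tax cost = 5.8% × (1 − 19%) = 4.6980%.
WACC = 0.5660 × 9.2000% + 0.4340 × 4.6980% = 7.2461%.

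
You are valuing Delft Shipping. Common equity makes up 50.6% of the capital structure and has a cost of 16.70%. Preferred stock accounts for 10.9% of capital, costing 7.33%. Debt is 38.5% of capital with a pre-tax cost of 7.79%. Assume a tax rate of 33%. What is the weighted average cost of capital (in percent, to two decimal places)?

11.26%

After-tax cost of debt = 7.79% × (1 − 33%) = 5.2193%.
WACC = 0.506 × 16.7000% + 0.109 × 7.3300% + 0.385 × 5.2193% = 11.2586%.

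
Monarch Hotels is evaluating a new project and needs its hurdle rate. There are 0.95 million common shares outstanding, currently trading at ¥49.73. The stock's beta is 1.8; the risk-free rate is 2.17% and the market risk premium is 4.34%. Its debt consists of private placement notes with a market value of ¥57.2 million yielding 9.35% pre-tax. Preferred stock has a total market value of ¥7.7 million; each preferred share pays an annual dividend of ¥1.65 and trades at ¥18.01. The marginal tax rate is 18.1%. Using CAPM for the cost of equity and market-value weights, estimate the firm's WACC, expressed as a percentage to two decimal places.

8.74%

Cost of equity via CAPM: Re = 2.17% + 1.8 × 4.34% = 9.9820%.
Cost of preferred: Rp = 1.65 / 18.01 = 9.1616%.
Market value of equity E = 49.73 × 0.95m = 47.2435m.
Total capital V = 47.2435 + 7.7 + 57.2 = 112.1435.
Equity: weight = 47.2435/112.1435 = 0.4213; cost = 9.982%.
Preferred: weight = 7.7/112.1435 = 0.0687; cost = 9.1616%.
Private placement notes: weight = 57.2/112.1435 = 0.5101; after-tax cost = 9.35% × (1 − 18.1%) = 7.6576%.
WACC = 0.4213 × 9.9820% + 0.0687 × 9.1616% + 0.5101 × 7.6576% = 8.7401%.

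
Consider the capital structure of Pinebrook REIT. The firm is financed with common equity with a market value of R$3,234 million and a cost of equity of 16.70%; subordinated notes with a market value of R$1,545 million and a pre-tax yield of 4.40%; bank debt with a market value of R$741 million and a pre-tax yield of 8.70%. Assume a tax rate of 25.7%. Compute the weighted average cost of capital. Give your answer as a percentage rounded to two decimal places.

Total capital V = 3234 + 1545 + 741 = 5520.
Equity: weight = 3234/5520 = 0.5859; cost = 16.7%.
Subordinated notes: weight = 1545/5520 = 0.2799; after-tax cost = 4.4% × (1 − 25.7%) = 3.2692%.
Bank debt: weight = 741/5520 = 0.1342; after-tax cost = 8.7% × (1 − 25.7%) = 6.4641%.
WACC = 0.5859 × 16.7000% + 0.2799 × 3.2692% + 0.1342 × 6.4641% = 11.5668%.

11.57%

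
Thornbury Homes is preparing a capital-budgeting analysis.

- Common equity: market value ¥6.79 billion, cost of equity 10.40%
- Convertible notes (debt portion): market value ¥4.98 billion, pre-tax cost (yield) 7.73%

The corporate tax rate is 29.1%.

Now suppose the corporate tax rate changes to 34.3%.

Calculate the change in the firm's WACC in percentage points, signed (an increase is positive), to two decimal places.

Current WACC:
Total capital V = 6.79 + 4.98 = 11.77.
Equity: weight = 6.79/11.77 = 0.5769; cost = 10.4%.
Convertible notes (debt portion): weight = 4.98/11.77 = 0.4231; after-tax cost = 7.73% × (1 − 29.1%) = 5.4806%.
WACC = 0.5769 × 10.4000% + 0.4231 × 5.4806% = 8.3185%.
After the change:
Total capital V = 6.79 + 4.98 = 11.77.
Equity: weight = 6.79/11.77 = 0.5769; cost = 10.4%.
Convertible notes (debt portion): weight = 4.98/11.77 = 0.4231; after-tax cost = 7.73% × (1 − 34.3%) = 5.0786%.
WACC = 0.5769 × 10.4000% + 0.4231 × 5.0786% = 8.1485%.
Change in WACC = 8.1485% − 8.3185% = -0.1701 pp.

-0.17 pp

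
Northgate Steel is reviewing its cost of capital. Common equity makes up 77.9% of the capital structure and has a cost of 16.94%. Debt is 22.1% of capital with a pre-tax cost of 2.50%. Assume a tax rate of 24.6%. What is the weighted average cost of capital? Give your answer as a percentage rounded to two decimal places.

13.61%

After-tax cost of debt = 2.5% × (1 − 24.6%) = 1.8850%.
WACC = 0.779 × 16.9400% + 0.221 × 1.8850% = 13.6128%.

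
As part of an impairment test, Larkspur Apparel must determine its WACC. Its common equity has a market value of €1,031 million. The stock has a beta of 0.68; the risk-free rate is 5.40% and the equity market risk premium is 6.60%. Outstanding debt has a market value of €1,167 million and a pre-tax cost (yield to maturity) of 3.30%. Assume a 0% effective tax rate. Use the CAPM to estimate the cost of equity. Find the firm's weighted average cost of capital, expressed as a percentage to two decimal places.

Cost of equity via CAPM: Re = 5.4% + 0.68 × 6.6% = 9.8880%.
Total capital V = 1031 + 1167 = 2198.
Equity: weight = 1031/2198 = 0.4691; cost = 9.888%.
Debt: weight = 1167/2198 = 0.5309; after-tax cost = 3.3% × (1 − 0%) = 3.3000%.
WACC = 0.4691 × 9.8880% + 0.5309 × 3.3000% = 6.3902%.

6.39%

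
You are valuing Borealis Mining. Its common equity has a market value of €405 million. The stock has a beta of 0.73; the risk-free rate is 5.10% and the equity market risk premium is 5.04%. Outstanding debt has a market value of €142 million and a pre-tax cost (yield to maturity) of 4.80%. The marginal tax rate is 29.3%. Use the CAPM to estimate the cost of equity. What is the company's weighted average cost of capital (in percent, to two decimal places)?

Cost of equity via CAPM: Re = 5.1% + 0.73 × 5.04% = 8.7792%.
Total capital V = 405 + 142 = 547.
Equity: weight = 405/547 = 0.7404; cost = 8.7792%.
Debt: weight = 142/547 = 0.2596; after-tax cost = 4.8% × (1 − 29.3%) = 3.3936%.
WACC = 0.7404 × 8.7792% + 0.2596 × 3.3936% = 7.3811%.

7.38%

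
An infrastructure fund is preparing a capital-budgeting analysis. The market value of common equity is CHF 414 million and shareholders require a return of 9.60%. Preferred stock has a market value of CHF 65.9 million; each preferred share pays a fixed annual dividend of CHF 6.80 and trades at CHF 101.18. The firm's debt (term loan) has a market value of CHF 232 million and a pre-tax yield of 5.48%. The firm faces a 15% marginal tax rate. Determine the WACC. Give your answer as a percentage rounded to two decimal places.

7.72%

Cost of preferred: Rp = 6.8 / 101.18 = 6.7207%.
Total capital V = 414 + 65.9 + 232 = 711.9.
Equity: weight = 414/711.9 = 0.5815; cost = 9.6%.
Preferred: weight = 65.9/711.9 = 0.0926; cost = 6.7207%.
Term loan: weight = 232/711.9 = 0.3259; after-tax cost = 5.48% × (1 − 15%) = 4.6580%.
WACC = 0.5815 × 9.6000% + 0.0926 × 6.7207% + 0.3259 × 4.6580% = 7.7229%.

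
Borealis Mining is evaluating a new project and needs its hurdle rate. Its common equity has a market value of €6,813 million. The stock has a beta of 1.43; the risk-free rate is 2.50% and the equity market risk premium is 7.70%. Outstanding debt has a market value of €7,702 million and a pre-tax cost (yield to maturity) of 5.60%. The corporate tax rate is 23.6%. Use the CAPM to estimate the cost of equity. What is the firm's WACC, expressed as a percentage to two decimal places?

8.61%

Cost of equity via CAPM: Re = 2.5% + 1.43 × 7.7% = 13.5110%.
Total capital V = 6813 + 7702 = 14515.
Equity: weight = 6813/14515 = 0.4694; cost = 13.511%.
Debt: weight = 7702/14515 = 0.5306; after-tax cost = 5.6% × (1 − 23.6%) = 4.2784%.
WACC = 0.4694 × 13.5110% + 0.5306 × 4.2784% = 8.6120%.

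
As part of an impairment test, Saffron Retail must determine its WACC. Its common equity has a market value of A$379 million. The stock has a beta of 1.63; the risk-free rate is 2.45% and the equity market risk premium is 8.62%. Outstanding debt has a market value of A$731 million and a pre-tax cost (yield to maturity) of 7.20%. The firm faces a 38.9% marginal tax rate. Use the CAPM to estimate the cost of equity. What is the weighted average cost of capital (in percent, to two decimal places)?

Cost of equity via CAPM: Re = 2.45% + 1.63 × 8.62% = 16.5006%.
Total capital V = 379 + 731 = 1110.
Equity: weight = 379/1110 = 0.3414; cost = 16.5006%.
Debt: weight = 731/1110 = 0.6586; after-tax cost = 7.2% × (1 − 38.9%) = 4.3992%.
WACC = 0.3414 × 16.5006% + 0.6586 × 4.3992% = 8.5311%.

8.53%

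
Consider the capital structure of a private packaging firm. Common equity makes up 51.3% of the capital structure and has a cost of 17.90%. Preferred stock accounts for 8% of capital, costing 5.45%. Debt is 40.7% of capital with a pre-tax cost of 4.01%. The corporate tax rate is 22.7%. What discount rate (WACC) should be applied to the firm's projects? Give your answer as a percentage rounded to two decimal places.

After-tax cost of debt = 4.01% × (1 − 22.7%) = 3.0997%.
WACC = 0.513 × 17.9000% + 0.080 × 5.4500% + 0.407 × 3.0997% = 10.8803%.

10.88%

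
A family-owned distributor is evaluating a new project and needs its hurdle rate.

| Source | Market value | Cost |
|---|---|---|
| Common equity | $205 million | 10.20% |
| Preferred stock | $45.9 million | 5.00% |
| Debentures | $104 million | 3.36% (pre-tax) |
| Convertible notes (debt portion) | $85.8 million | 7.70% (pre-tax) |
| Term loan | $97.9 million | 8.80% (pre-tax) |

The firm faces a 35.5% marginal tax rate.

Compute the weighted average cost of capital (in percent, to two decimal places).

6.55%

Total capital V = 205 + 45.9 + 104 + 85.8 + 97.9 = 538.6.
Equity: weight = 205/538.6 = 0.3806; cost = 10.2%.
Preferred: weight = 45.9/538.6 = 0.0852; cost = 5%.
Debentures: weight = 104/538.6 = 0.1931; after-tax cost = 3.36% × (1 − 35.5%) = 2.1672%.
Convertible notes (debt portion): weight = 85.8/538.6 = 0.1593; after-tax cost = 7.7% × (1 − 35.5%) = 4.9665%.
Term loan: weight = 97.9/538.6 = 0.1818; after-tax cost = 8.8% × (1 − 35.5%) = 5.6760%.
WACC = 0.3806 × 10.2000% + 0.0852 × 5.0000% + 0.1931 × 2.1672% + 0.1593 × 4.9665% + 0.1818 × 5.6760% = 6.5497%.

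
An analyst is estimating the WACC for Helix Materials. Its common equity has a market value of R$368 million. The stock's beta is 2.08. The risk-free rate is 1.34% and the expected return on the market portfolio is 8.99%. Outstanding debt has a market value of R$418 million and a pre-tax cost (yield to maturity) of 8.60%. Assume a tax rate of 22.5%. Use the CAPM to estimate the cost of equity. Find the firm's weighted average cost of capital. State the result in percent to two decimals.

11.62%

Market risk premium = 8.99% − 1.34% = 7.65%.
Cost of equity via CAPM: Re = 1.34% + 2.08 × 7.65% = 17.2520%.
Total capital V = 368 + 418 = 786.
Equity: weight = 368/786 = 0.4682; cost = 17.252%.
Debt: weight = 418/786 = 0.5318; after-tax cost = 8.6% × (1 − 22.5%) = 6.6650%.
WACC = 0.4682 × 17.2520% + 0.5318 × 6.6650% = 11.6218%.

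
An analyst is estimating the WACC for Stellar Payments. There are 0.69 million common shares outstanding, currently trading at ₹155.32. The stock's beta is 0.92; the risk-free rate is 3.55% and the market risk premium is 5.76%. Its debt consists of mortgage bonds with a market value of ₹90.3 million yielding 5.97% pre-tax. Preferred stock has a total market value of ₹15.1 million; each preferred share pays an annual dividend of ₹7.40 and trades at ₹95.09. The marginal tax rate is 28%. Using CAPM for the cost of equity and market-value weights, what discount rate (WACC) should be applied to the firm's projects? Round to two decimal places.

Cost of equity via CAPM: Re = 3.55% + 0.92 × 5.76% = 8.8492%.
Cost of preferred: Rp = 7.4 / 95.09 = 7.7821%.
Market value of equity E = 155.32 × 0.69m = 107.1708m.
Total capital V = 107.1708 + 15.1 + 90.3 = 212.5708.
Equity: weight = 107.1708/212.5708 = 0.5042; cost = 8.8492%.
Preferred: weight = 15.1/212.5708 = 0.0710; cost = 7.7821%.
Mortgage bonds: weight = 90.3/212.5708 = 0.4248; after-tax cost = 5.97% × (1 − 28%) = 4.2984%.
WACC = 0.5042 × 8.8492% + 0.0710 × 7.7821% + 0.4248 × 4.2984% = 6.8402%.

6.84%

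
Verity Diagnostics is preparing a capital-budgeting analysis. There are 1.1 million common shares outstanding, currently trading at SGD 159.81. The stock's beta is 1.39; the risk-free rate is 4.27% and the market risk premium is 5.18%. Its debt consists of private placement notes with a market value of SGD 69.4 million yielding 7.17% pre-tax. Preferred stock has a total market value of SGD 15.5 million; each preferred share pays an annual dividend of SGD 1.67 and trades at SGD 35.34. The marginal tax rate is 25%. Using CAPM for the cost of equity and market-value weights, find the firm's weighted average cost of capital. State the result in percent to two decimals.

9.45%

Cost of equity via CAPM: Re = 4.27% + 1.39 × 5.18% = 11.4702%.
Cost of preferred: Rp = 1.67 / 35.34 = 4.7255%.
Market value of equity E = 159.81 × 1.1m = 175.791m.
Total capital V = 175.791 + 15.5 + 69.4 = 260.691.
Equity: weight = 175.791/260.691 = 0.6743; cost = 11.4702%.
Preferred: weight = 15.5/260.691 = 0.0595; cost = 4.7255%.
Private placement notes: weight = 69.4/260.691 = 0.2662; after-tax cost = 7.17% × (1 − 25%) = 5.3775%.
WACC = 0.6743 × 11.4702% + 0.0595 × 4.7255% + 0.2662 × 5.3775% = 9.4472%.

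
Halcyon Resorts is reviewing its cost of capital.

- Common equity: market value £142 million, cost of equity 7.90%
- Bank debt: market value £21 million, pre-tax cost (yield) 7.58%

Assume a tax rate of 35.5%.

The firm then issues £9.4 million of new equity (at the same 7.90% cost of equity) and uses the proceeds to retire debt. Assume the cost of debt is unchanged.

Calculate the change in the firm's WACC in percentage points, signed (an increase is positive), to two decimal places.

Current WACC:
Total capital V = 142 + 21 = 163.
Equity: weight = 142/163 = 0.8712; cost = 7.9%.
Bank debt: weight = 21/163 = 0.1288; after-tax cost = 7.58% × (1 − 35.5%) = 4.8891%.
WACC = 0.8712 × 7.9000% + 0.1288 × 4.8891% = 7.5121%.
After the change:
Total capital V = 151.4 + 11.6 = 163.
Equity: weight = 151.4/163 = 0.9288; cost = 7.9%.
Bank debt: weight = 11.6/163 = 0.0712; after-tax cost = 7.58% × (1 − 35.5%) = 4.8891%.
WACC = 0.9288 × 7.9000% + 0.0712 × 4.8891% = 7.6857%.
Change in WACC = 7.6857% − 7.5121% = 0.1736 pp.

+0.17 pp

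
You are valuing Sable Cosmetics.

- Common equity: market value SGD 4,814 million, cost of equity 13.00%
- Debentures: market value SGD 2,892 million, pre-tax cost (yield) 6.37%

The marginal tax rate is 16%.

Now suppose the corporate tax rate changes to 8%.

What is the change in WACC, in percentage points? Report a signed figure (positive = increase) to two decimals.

+0.19 pp

Current WACC:
Total capital V = 4814 + 2892 = 7706.
Equity: weight = 4814/7706 = 0.6247; cost = 13%.
Debentures: weight = 2892/7706 = 0.3753; after-tax cost = 6.37% × (1 − 16%) = 5.3508%.
WACC = 0.6247 × 13.0000% + 0.3753 × 5.3508% = 10.1293%.
After the change:
Total capital V = 4814 + 2892 = 7706.
Equity: weight = 4814/7706 = 0.6247; cost = 13%.
Debentures: weight = 2892/7706 = 0.3753; after-tax cost = 6.37% × (1 − 8%) = 5.8604%.
WACC = 0.6247 × 13.0000% + 0.3753 × 5.8604% = 10.3206%.
Change in WACC = 10.3206% − 10.1293% = 0.1912 pp.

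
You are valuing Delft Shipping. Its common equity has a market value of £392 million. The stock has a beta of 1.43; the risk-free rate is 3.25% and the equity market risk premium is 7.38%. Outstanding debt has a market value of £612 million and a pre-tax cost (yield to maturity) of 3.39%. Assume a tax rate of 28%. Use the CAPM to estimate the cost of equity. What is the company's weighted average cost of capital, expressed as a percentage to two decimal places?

6.88%

Cost of equity via CAPM: Re = 3.25% + 1.43 × 7.38% = 13.8034%.
Total capital V = 392 + 612 = 1004.
Equity: weight = 392/1004 = 0.3904; cost = 13.8034%.
Debt: weight = 612/1004 = 0.6096; after-tax cost = 3.39% × (1 − 28%) = 2.4408%.
WACC = 0.3904 × 13.8034% + 0.6096 × 2.4408% = 6.8772%.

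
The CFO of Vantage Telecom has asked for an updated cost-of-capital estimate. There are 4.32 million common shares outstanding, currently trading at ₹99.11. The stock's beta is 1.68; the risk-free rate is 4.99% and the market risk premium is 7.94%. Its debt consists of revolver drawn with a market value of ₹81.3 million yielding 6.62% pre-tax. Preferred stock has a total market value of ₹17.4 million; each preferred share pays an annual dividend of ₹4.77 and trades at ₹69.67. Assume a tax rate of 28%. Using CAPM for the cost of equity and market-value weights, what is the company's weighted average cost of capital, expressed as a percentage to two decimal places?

15.86%

Cost of equity via CAPM: Re = 4.99% + 1.68 × 7.94% = 18.3292%.
Cost of preferred: Rp = 4.77 / 69.67 = 6.8466%.
Market value of equity E = 99.11 × 4.32m = 428.1552m.
Total capital V = 428.1552 + 17.4 + 81.3 = 526.8552.
Equity: weight = 428.1552/526.8552 = 0.8127; cost = 18.3292%.
Preferred: weight = 17.4/526.8552 = 0.0330; cost = 6.8466%.
Revolver drawn: weight = 81.3/526.8552 = 0.1543; after-tax cost = 6.62% × (1 − 28%) = 4.7664%.
WACC = 0.8127 × 18.3292% + 0.0330 × 6.8466% + 0.1543 × 4.7664% = 15.8571%.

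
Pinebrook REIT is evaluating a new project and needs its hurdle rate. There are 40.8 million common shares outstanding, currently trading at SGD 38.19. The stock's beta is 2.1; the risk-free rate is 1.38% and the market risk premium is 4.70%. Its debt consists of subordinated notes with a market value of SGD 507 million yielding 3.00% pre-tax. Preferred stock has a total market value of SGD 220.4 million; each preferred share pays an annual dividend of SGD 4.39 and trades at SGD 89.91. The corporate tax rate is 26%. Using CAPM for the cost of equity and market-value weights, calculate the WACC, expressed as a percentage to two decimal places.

Cost of equity via CAPM: Re = 1.38% + 2.1 × 4.7% = 11.2500%.
Cost of preferred: Rp = 4.39 / 89.91 = 4.8827%.
Market value of equity E = 38.19 × 40.8m = 1558.152m.
Total capital V = 1558.152 + 220.4 + 507 = 2285.552.
Equity: weight = 1558.152/2285.552 = 0.6817; cost = 11.25%.
Preferred: weight = 220.4/2285.552 = 0.0964; cost = 4.8827%.
Subordinated notes: weight = 507/2285.552 = 0.2218; after-tax cost = 3% × (1 − 26%) = 2.2200%.
WACC = 0.6817 × 11.2500% + 0.0964 × 4.8827% + 0.2218 × 2.2200% = 8.6329%.

8.63%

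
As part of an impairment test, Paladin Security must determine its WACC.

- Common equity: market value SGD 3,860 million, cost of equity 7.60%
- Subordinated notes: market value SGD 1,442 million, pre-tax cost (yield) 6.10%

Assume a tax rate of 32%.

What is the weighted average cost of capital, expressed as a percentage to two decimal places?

Total capital V = 3860 + 1442 = 5302.
Equity: weight = 3860/5302 = 0.7280; cost = 7.6%.
Subordinated notes: weight = 1442/5302 = 0.2720; after-tax cost = 6.1% × (1 − 32%) = 4.1480%.
WACC = 0.7280 × 7.6000% + 0.2720 × 4.1480% = 6.6611%.

6.66%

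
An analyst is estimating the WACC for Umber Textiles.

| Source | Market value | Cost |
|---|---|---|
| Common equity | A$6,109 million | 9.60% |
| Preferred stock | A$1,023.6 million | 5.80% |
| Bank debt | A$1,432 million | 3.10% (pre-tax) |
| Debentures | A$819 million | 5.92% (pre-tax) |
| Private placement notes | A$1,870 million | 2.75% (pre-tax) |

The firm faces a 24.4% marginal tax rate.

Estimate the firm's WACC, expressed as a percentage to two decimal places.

Total capital V = 6109 + 1023.6 + 1432 + 819 + 1870 = 11253.6.
Equity: weight = 6109/11253.6 = 0.5428; cost = 9.6%.
Preferred: weight = 1023.6/11253.6 = 0.0910; cost = 5.8%.
Bank debt: weight = 1432/11253.6 = 0.1272; after-tax cost = 3.1% × (1 − 24.4%) = 2.3436%.
Debentures: weight = 819/11253.6 = 0.0728; after-tax cost = 5.92% × (1 − 24.4%) = 4.4755%.
Private placement notes: weight = 1870/11253.6 = 0.1662; after-tax cost = 2.75% × (1 − 24.4%) = 2.0790%.
WACC = 0.5428 × 9.6000% + 0.0910 × 5.8000% + 0.1272 × 2.3436% + 0.0728 × 4.4755% + 0.1662 × 2.0790% = 6.7083%.

6.71%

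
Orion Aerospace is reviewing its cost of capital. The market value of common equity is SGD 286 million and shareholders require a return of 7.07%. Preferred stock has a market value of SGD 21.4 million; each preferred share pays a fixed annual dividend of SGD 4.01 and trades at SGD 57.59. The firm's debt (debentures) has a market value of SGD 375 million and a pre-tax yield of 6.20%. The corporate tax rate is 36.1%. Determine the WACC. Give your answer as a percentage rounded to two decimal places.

Cost of preferred: Rp = 4.01 / 57.59 = 6.9630%.
Total capital V = 286 + 21.4 + 375 = 682.4.
Equity: weight = 286/682.4 = 0.4191; cost = 7.07%.
Preferred: weight = 21.4/682.4 = 0.0314; cost = 6.963%.
Debentures: weight = 375/682.4 = 0.5495; after-tax cost = 6.2% × (1 − 36.1%) = 3.9618%.
WACC = 0.4191 × 7.0700% + 0.0314 × 6.9630% + 0.5495 × 3.9618% = 5.3586%.

5.36%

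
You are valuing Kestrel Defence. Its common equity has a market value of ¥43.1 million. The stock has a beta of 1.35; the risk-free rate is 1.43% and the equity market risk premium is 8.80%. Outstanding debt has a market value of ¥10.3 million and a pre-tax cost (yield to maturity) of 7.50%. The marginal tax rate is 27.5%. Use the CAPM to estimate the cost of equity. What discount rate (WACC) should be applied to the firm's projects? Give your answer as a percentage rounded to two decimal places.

Cost of equity via CAPM: Re = 1.43% + 1.35 × 8.8% = 13.3100%.
Total capital V = 43.1 + 10.3 = 53.4.
Equity: weight = 43.1/53.4 = 0.8071; cost = 13.31%.
Debt: weight = 10.3/53.4 = 0.1929; after-tax cost = 7.5% × (1 − 27.5%) = 5.4375%.
WACC = 0.8071 × 13.3100% + 0.1929 × 5.4375% = 11.7915%.

11.79%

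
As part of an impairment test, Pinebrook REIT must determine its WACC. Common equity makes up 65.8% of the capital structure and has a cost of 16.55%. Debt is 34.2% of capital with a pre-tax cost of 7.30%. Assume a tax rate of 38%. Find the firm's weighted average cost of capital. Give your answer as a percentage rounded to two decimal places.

12.44%

After-tax cost of debt = 7.3% × (1 − 38%) = 4.5260%.
WACC = 0.658 × 16.5500% + 0.342 × 4.5260% = 12.4378%.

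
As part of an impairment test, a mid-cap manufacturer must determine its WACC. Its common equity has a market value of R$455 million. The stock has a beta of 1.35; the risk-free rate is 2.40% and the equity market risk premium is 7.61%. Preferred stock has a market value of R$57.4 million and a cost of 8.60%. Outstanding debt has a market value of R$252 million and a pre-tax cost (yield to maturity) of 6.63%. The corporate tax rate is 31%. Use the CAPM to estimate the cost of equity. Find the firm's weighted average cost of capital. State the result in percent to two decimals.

9.70%

Cost of equity via CAPM: Re = 2.4% + 1.35 × 7.61% = 12.6735%.
Total capital V = 455 + 57.4 + 252 = 764.4.
Equity: weight = 455/764.4 = 0.5952; cost = 12.6735%.
Preferred: weight = 57.4/764.4 = 0.0751; cost = 8.6%.
Debt: weight = 252/764.4 = 0.3297; after-tax cost = 6.63% × (1 − 31%) = 4.5747%.
WACC = 0.5952 × 12.6735% + 0.0751 × 8.6000% + 0.3297 × 4.5747% = 9.6977%.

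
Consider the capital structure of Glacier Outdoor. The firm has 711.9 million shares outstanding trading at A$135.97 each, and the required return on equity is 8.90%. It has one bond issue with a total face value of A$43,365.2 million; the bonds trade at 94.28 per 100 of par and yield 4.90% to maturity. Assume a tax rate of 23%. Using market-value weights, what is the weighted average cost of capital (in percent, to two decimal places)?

Market value of equity E = 135.97 × 711.9m = 96797.043m. Market value of debt D = 43365.2m × 94.28/100 = 40884.71056m.
Total capital V = 96797.043 + 40884.71056 = 137681.75356.
Equity: weight = 96797.043/137681.75356 = 0.7030; cost = 8.9%.
Bonds outstanding: weight = 40884.71056/137681.75356 = 0.2970; after-tax cost = 4.9% × (1 − 23%) = 3.7730%.
WACC = 0.7030 × 8.9000% + 0.2970 × 3.7730% = 7.3775%.

7.38%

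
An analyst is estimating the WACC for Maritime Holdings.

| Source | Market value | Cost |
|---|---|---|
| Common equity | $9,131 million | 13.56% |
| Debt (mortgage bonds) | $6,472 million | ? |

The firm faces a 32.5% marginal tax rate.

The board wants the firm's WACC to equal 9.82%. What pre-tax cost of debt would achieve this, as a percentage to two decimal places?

6.73%

Total capital V = 9131 + 6472 = 15603.
Equity weight = 9131/15603 = 0.5852.
Mortgage bonds weight = 6472/15603 = 0.4148.
Equity contribution = 0.5852 × 13.56% = 7.9354%.
Remaining for debt = 9.82% − 7.9354% = 1.8846%.
Rd × (1 − 32.5%) × 0.4148 = 1.8846%  ⇒  Rd = 6.7310%.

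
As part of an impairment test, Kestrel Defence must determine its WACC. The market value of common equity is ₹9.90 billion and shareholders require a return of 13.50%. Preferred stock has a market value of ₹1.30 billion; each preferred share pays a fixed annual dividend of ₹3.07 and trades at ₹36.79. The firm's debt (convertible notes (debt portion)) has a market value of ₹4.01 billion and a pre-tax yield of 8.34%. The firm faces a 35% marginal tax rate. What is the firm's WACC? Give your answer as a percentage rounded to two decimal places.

10.93%

Cost of preferred: Rp = 3.07 / 36.79 = 8.3447%.
Total capital V = 9.9 + 1.3 + 4.01 = 15.21.
Equity: weight = 9.9/15.21 = 0.6509; cost = 13.5%.
Preferred: weight = 1.3/15.21 = 0.0855; cost = 8.3447%.
Convertible notes (debt portion): weight = 4.01/15.21 = 0.2636; after-tax cost = 8.34% × (1 − 35%) = 5.4210%.
WACC = 0.6509 × 13.5000% + 0.0855 × 8.3447% + 0.2636 × 5.4210% = 10.9294%.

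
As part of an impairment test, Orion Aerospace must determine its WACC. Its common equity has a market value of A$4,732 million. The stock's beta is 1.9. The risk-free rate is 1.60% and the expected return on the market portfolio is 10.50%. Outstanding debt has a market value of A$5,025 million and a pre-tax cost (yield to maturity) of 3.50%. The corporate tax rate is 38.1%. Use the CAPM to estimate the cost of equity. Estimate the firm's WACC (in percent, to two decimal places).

10.09%

Market risk premium = 10.5% − 1.6% = 8.9%.
Cost of equity via CAPM: Re = 1.6% + 1.9 × 8.9% = 18.5100%.
Total capital V = 4732 + 5025 = 9757.
Equity: weight = 4732/9757 = 0.4850; cost = 18.51%.
Debt: weight = 5025/9757 = 0.5150; after-tax cost = 3.5% × (1 − 38.1%) = 2.1665%.
WACC = 0.4850 × 18.5100% + 0.5150 × 2.1665% = 10.0929%.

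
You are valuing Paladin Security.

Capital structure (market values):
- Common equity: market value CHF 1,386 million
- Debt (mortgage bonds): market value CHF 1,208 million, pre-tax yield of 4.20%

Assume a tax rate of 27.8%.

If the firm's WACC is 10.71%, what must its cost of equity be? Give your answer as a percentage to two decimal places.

Total capital V = 1386 + 1208 = 2594.
Equity weight = 1386/2594 = 0.5343.
Mortgage bonds weight = 1208/2594 = 0.4657.
Debt contribution = 0.4657 × 4.2% × (1 − 27.8%) = 1.4122%.
Required equity contribution = 10.71% − 1.4122% = 9.2978%.
Re = 9.2978% / 0.5343 = 17.4016%.

17.40%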